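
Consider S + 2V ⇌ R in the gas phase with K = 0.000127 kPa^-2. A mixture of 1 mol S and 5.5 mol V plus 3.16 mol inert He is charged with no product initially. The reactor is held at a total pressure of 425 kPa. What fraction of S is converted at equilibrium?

X = 0.840

Let X = conversion of S (basis 1 mol S); extent of reaction ξ = X.
Moles: n_S = 1 − X; n_V = 5.5 − 2X; n_R = X; n_I = 3.16 (inert).
Total moles n_T = 9.66 − 2X.
With p_i = (n_i/n_T)P, K = p_R / (p_S p_V^2).
Substituting and setting equal to 0.000127 kPa^-2 gives a polynomial in X; the root in (0,1) is X = 0.840.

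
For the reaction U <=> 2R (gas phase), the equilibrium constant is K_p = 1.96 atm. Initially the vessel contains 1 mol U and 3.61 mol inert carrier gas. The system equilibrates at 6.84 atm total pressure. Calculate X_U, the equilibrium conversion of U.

X = 0.447

Basis: 1 mol U initially; let X = conversion of U. Extent ξ = X.
Mole table: n_U = 1 − X; n_R = 2X; n_I = 3.61 (inert).
Total moles n_T = 4.61 + X.
With p_i = (n_i/n_T)P, K_p = p_R^2 / (p_U).
Setting this equal to 1.96 atm and taking the physical root (0 < X < 1) gives X = 0.447.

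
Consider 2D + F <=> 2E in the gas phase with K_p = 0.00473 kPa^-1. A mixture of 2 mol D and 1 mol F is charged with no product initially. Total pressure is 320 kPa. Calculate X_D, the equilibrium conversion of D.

X = 0.375

Basis: 2 mol D initially; let X = conversion of D. Extent ξ = X.
Moles: n_D = 2 − 2X; n_F = 1 − X; n_E = 2X.
Summing: n_T = 3 − X.
With p_i = (n_i/n_T)P, K_p = p_E^2 / (p_D^2 p_F).
Substituting and setting equal to 0.00473 kPa^-1 gives a polynomial in X; the root in (0,1) is X = 0.375.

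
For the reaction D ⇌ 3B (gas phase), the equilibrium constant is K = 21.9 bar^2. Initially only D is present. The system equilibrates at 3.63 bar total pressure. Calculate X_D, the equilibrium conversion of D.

X = 0.497

Let X = conversion of D (basis 1 mol D); extent of reaction ξ = X.
At extent ξ: n_D = 1 − X; n_B = 3X.
n_T = Σnᵢ = 1 + 2X.
With p_i = (n_i/n_T)P, K = p_B^3 / (p_D).
Equating to 21.9 bar^2 and solving on 0 < X < 1: X = 0.497.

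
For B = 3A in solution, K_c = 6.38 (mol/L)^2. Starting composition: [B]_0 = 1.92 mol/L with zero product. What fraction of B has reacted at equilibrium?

Let X = conversion of B; extent ξ = 1.92·X mol/L.
Concentrations: [B] = 1.92 − 1.92X; [A] = 5.76X.
K_c = [A]^3 / ([B]).
This equals 6.38 at X = 0.347 (the root in 0 < X < 1).

X = 0.347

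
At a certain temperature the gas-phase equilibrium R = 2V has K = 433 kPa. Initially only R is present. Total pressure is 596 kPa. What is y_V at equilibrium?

y_V = 0.563

Let X = conversion of R (basis 1 mol R); extent of reaction ξ = X.
Mole table: n_R = 1 − X; n_V = 2X.
Summing: n_T = 1 + X.
Mole fractions y_i = n_i/n_T; K = p_V^2 / (p_R) with p_i = y_i·P.
Setting this equal to 433 kPa and taking the physical root (0 < X < 1) gives X = 0.392.
Then n_V = 0.784, n_T = 1.39, so y_V = 0.563.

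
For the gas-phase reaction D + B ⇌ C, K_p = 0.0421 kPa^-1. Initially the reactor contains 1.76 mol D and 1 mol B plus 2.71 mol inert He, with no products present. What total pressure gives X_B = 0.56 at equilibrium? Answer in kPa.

P = 124 kPa

Let X = conversion of B (basis 1 mol B); extent of reaction ξ = X.
Mole table: n_D = 1.76 − X; n_B = 1 − X; n_C = X; n_I = 2.71 (inert).
Total moles n_T = 5.47 − X.
K_p = p_C / (p_D p_B) with p_i = (n_i/n_T)·P.
At X = 0.56: the mole-fraction product g(X) = Π y_i^ν_i = 5.208. Since K_p = g(X)·P^{-1}, P = (g/K_p)^(1/1) = (5.208/0.0421)^(1/1) = 124 kPa.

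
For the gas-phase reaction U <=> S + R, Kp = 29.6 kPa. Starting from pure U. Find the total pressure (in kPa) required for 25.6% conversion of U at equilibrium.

Take 1 mol U as basis and let X be its fractional conversion, so ξ = X.
At extent ξ: n_U = 1 − X; n_S = X; n_R = X.
n_T = Σnᵢ = 1 + X.
Kp = p_S p_R / (p_U) with p_i = (n_i/n_T)·P.
At X = 0.256: the mole-fraction product g(X) = Π y_i^ν_i = 0.07013. Since Kp = g(X)·P^{1}, P = (Kp/g)^(1/1) = (29.6/0.07013)^(1/1) = 422 kPa.

P = 422 kPa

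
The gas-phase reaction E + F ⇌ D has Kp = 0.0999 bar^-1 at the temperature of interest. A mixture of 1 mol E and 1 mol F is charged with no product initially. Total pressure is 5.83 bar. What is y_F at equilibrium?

y_F = 0.443

Basis: 1 mol E initially; let X = conversion of E. Extent ξ = X.
Species balance: n_E = 1 − X; n_F = 1 − X; n_D = X.
Summing: n_T = 2 − X.
Mole fractions y_i = n_i/n_T; Kp = p_D / (p_E p_F) with p_i = y_i·P.
Equating to 0.0999 bar^-1 and solving on 0 < X < 1: X = 0.205.
Then n_F = 0.795, n_T = 1.79, so y_F = 0.443.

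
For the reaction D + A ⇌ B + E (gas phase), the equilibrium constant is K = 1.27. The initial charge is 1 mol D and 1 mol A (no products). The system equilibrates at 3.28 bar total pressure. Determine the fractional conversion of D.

Take 1 mol D as basis and let X be its fractional conversion, so ξ = X.
Moles: n_D = 1 − X; n_A = 1 − X; n_B = X; n_E = X.
Total moles n_T = 2 (Δν = 0, constant).
y_i = n_i/n_T, p_i = y_i·P. K = p_B p_E / (p_D p_A).
Setting this equal to 1.27 and taking the physical root (0 < X < 1) gives X = 0.530.

X = 0.530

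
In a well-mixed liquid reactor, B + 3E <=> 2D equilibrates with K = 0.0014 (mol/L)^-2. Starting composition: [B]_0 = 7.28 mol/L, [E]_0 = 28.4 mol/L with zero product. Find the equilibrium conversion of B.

X = 0.432

Let X = conversion of B; extent ξ = 7.28·X mol/L.
Concentrations: [B] = 7.28 − 7.28X; [E] = 28.4 − 21.8X; [D] = 14.6X.
K = [D]^2 / ([B] [E]^3).
This equals 0.0014 at X = 0.432 (the root in 0 < X < 1).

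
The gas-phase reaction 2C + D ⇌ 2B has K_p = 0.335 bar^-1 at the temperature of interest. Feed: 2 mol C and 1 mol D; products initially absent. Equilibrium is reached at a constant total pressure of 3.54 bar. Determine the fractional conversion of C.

X = 0.350

Take 2 mol C as basis and let X be its fractional conversion, so ξ = X.
Moles: n_C = 2 − 2X; n_D = 1 − X; n_B = 2X.
n_T = Σnᵢ = 3 − X.
With p_i = (n_i/n_T)P, K_p = p_B^2 / (p_C^2 p_D).
This yields a degree-3 equation in X; solving on (0,1), X = 0.350.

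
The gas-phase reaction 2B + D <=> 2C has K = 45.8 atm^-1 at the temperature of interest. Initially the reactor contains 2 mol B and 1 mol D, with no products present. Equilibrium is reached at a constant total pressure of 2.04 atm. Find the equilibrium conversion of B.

Take 2 mol B as basis and let X be its fractional conversion, so ξ = X.
Moles: n_B = 2 − 2X; n_D = 1 − X; n_C = 2X.
Summing: n_T = 3 − X.
Mole fractions y_i = n_i/n_T; K = p_C^2 / (p_B^2 p_D) with p_i = y_i·P.
This yields a degree-3 equation in X; solving on (0,1), X = 0.760.

X = 0.760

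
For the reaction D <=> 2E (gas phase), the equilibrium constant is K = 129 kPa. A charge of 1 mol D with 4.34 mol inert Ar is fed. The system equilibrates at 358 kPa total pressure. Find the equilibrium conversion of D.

X = 0.509

Let X = conversion of D (basis 1 mol D); extent of reaction ξ = X.
At extent ξ: n_D = 1 − X; n_E = 2X; n_I = 4.34 (inert).
Summing: n_T = 5.34 + X.
y_i = n_i/n_T, p_i = y_i·P. K = p_E^2 / (p_D).
Setting this equal to 129 kPa and taking the physical root (0 < X < 1) gives X = 0.509.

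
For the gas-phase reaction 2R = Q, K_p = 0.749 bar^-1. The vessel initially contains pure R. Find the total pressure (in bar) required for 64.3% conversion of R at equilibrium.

P = 2.29 bar

Take 1 mol R as basis and let X be its fractional conversion, so ξ = 0.5X.
At extent ξ: n_R = 1 − X; n_Q = 0.5X.
Summing: n_T = 1 − 0.5X.
K_p = p_Q / (p_R^2) with p_i = (n_i/n_T)·P.
At X = 0.643: the mole-fraction product g(X) = Π y_i^ν_i = 1.712. Since K_p = g(X)·P^{-1}, P = (g/K_p)^(1/1) = (1.712/0.749)^(1/1) = 2.29 bar.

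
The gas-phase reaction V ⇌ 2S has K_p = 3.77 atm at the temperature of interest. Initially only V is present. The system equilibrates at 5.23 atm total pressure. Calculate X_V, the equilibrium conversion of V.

X = 0.391

Let X = conversion of V (basis 1 mol V); extent of reaction ξ = X.
Moles: n_V = 1 − X; n_S = 2X.
Total moles n_T = 1 + X.
Mole fractions y_i = n_i/n_T; K_p = p_S^2 / (p_V) with p_i = y_i·P.
Substituting and setting equal to 3.77 atm gives a polynomial in X; the root in (0,1) is X = 0.391.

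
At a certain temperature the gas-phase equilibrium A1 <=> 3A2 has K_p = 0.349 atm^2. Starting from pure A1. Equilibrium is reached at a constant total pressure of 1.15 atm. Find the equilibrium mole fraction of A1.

Take 1 mol A1 as basis and let X be its fractional conversion, so ξ = X.
Mole table: n_A1 = 1 − X; n_A2 = 3X.
Total moles n_T = 1 + 2X.
y_i = n_i/n_T, p_i = y_i·P. K_p = p_A2^3 / (p_A1).
Setting this equal to 0.349 atm^2 and taking the physical root (0 < X < 1) gives X = 0.255.
Then n_A1 = 0.745, n_T = 1.51, so y_A1 = 0.493.

y_A1 = 0.493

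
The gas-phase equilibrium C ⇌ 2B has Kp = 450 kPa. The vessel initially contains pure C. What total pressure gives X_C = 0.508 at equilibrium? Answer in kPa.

Take 1 mol C as basis and let X be its fractional conversion, so ξ = X.
At extent ξ: n_C = 1 − X; n_B = 2X.
Summing: n_T = 1 + X.
Kp = p_B^2 / (p_C) with p_i = (n_i/n_T)·P.
At X = 0.508: the mole-fraction product g(X) = Π y_i^ν_i = 1.391. Since Kp = g(X)·P^{1}, P = (Kp/g)^(1/1) = (450/1.391)^(1/1) = 323 kPa.

P = 323 kPa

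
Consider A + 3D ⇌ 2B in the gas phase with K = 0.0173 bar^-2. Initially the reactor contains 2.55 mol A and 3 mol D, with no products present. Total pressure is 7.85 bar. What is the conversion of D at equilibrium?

X = 0.392

Let X = conversion of D (basis 3 mol D); extent of reaction ξ = X.
Species balance: n_A = 2.55 − X; n_D = 3 − 3X; n_B = 2X.
Total moles n_T = 5.55 − 2X.
Mole fractions y_i = n_i/n_T; K = p_B^2 / (p_A p_D^3) with p_i = y_i·P.
Substituting and setting equal to 0.0173 bar^-2 gives a polynomial in X; the root in (0,1) is X = 0.392.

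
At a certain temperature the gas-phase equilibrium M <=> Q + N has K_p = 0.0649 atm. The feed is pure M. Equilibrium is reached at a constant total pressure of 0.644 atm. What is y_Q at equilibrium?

Let X = conversion of M (basis 1 mol M); extent of reaction ξ = X.
Species balance: n_M = 1 − X; n_Q = X; n_N = X.
Summing: n_T = 1 + X.
y_i = n_i/n_T, p_i = y_i·P. K_p = p_Q p_N / (p_M).
This yields a degree-2 equation in X; solving on (0,1), X = 0.303.
Then n_Q = 0.303, n_T = 1.3, so y_Q = 0.232.

y_Q = 0.232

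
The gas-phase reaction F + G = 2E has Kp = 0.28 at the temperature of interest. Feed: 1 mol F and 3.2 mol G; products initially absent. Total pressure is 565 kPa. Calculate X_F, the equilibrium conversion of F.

X = 0.358

Take 1 mol F as basis and let X be its fractional conversion, so ξ = X.
Species balance: n_F = 1 − X; n_G = 3.2 − X; n_E = 2X.
Total moles n_T = 4.2 (Δν = 0, constant).
Mole fractions y_i = n_i/n_T; Kp = p_E^2 / (p_F p_G) with p_i = y_i·P.
This yields a degree-2 equation in X; solving on (0,1), X = 0.358.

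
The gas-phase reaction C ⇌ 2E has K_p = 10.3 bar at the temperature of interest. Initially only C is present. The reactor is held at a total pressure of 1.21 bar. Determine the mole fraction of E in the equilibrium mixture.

y_E = 0.904

Basis: 1 mol C initially; let X = conversion of C. Extent ξ = X.
Moles: n_C = 1 − X; n_E = 2X.
Summing: n_T = 1 + X.
y_i = n_i/n_T, p_i = y_i·P. K_p = p_E^2 / (p_C).
Setting this equal to 10.3 bar and taking the physical root (0 < X < 1) gives X = 0.825.
Then n_E = 1.65, n_T = 1.82, so y_E = 0.904.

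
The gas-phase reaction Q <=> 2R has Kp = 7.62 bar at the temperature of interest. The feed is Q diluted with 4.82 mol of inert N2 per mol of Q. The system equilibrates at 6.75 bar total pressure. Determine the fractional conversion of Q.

Let X = conversion of Q (basis 1 mol Q); extent of reaction ξ = X.
Mole table: n_Q = 1 − X; n_R = 2X; n_I = 4.82 (inert).
Summing: n_T = 5.82 + X.
y_i = n_i/n_T, p_i = y_i·P. Kp = p_R^2 / (p_Q).
Setting this equal to 7.62 bar and taking the physical root (0 < X < 1) gives X = 0.720.

X = 0.720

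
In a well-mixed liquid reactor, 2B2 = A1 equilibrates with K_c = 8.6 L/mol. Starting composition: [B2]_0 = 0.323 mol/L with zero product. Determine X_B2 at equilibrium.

Let X = conversion of B2; extent ξ = 0.323X/2 mol/L.
Concentrations: [B2] = 0.323 − 0.323X; [A1] = 0.162X.
K_c = [A1] / ([B2]^2).
Equating to 8.6 L/mol: the physical root is X = 0.656.

X = 0.656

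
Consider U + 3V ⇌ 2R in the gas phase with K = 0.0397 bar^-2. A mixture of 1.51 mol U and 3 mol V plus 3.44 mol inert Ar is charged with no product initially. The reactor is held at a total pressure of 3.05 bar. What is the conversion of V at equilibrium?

X = 0.179

Basis: 3 mol V initially; let X = conversion of V. Extent ξ = X.
Moles: n_U = 1.51 − X; n_V = 3 − 3X; n_R = 2X; n_I = 3.44 (inert).
n_T = Σnᵢ = 7.95 − 2X.
y_i = n_i/n_T, p_i = y_i·P. K = p_R^2 / (p_U p_V^3).
Substituting and setting equal to 0.0397 bar^-2 gives a polynomial in X; the root in (0,1) is X = 0.179.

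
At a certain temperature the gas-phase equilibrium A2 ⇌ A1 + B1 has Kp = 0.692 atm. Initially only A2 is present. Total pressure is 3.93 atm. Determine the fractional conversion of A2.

Basis: 1 mol A2 initially; let X = conversion of A2. Extent ξ = X.
Moles: n_A2 = 1 − X; n_A1 = X; n_B1 = X.
Total moles n_T = 1 + X.
With p_i = (n_i/n_T)P, Kp = p_A1 p_B1 / (p_A2).
Substituting and setting equal to 0.692 atm gives a polynomial in X; the root in (0,1) is X = 0.387.

X = 0.387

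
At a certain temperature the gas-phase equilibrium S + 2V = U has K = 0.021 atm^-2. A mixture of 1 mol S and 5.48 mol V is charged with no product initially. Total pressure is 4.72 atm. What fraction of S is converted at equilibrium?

X = 0.245

Take 1 mol S as basis and let X be its fractional conversion, so ξ = X.
Mole table: n_S = 1 − X; n_V = 5.48 − 2X; n_U = X.
Total moles n_T = 6.48 − 2X.
With p_i = (n_i/n_T)P, K = p_U / (p_S p_V^2).
Setting this equal to 0.021 atm^-2 and taking the physical root (0 < X < 1) gives X = 0.245.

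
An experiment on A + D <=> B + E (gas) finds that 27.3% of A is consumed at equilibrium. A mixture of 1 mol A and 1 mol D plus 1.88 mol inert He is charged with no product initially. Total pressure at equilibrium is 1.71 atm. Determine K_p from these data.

Take 1 mol A as basis and let X be its fractional conversion, so ξ = X.
Mole table: n_A = 1 − X; n_D = 1 − X; n_B = X; n_E = X; n_I = 1.88 (inert).
Total moles n_T = 3.88 (Δν = 0, constant).
At X = 0.273: n_A = 0.727, n_D = 0.727, n_B = 0.273, n_E = 0.273, n_T = 3.88.
p_i = (n_i/n_T)·P. K_p = p_B p_E / (p_A p_D) = 0.141.

K_p = 0.141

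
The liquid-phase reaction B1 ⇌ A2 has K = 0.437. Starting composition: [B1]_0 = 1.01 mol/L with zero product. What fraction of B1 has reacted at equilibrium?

X = 0.304

Let X = conversion of B1; extent ξ = 1.01·X mol/L.
Concentrations: [B1] = 1.01 − 1.01X; [A2] = 1.01X.
K = [A2] / ([B1]).
Solving K = 0.437 for X ∈ (0,1): X = 0.304.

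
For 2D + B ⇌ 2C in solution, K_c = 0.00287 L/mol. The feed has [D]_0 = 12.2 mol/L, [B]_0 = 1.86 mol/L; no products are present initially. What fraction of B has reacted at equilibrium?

X = 0.201

Let X = conversion of B; extent ξ = 1.86·X mol/L.
Concentrations: [D] = 12.2 − 3.72X; [B] = 1.86 − 1.86X; [C] = 3.72X.
K_c = [C]^2 / ([D]^2 [B]).
Setting equal to 0.00287 and solving for X on (0,1) gives X = 0.201.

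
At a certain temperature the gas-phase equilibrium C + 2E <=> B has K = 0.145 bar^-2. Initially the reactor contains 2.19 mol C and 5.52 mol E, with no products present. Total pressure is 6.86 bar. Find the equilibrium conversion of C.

X = 0.668

Basis: 2.19 mol C initially; let X = conversion of C. Extent ξ = 2.19X.
Species balance: n_C = 2.19 − 2.19X; n_E = 5.52 − 4.38X; n_B = 2.19X.
Total moles n_T = 7.71 − 4.38X.
Mole fractions y_i = n_i/n_T; K = p_B / (p_C p_E^2) with p_i = y_i·P.
Setting this equal to 0.145 bar^-2 and taking the physical root (0 < X < 1) gives X = 0.668.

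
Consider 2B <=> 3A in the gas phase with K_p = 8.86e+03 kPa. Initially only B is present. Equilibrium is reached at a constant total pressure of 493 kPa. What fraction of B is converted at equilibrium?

Let X = conversion of B (basis 1 mol B); extent of reaction ξ = 0.5X.
Moles: n_B = 1 − X; n_A = 1.5X.
n_T = Σnᵢ = 1 + 0.5X.
y_i = n_i/n_T, p_i = y_i·P. K_p = p_A^3 / (p_B^2).
Setting this equal to 8.86e+03 kPa and taking the physical root (0 < X < 1) gives X = 0.757.

X = 0.757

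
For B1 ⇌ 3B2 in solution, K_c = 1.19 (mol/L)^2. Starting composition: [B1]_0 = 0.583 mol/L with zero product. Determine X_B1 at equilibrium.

Let X = conversion of B1; extent ξ = 0.583·X mol/L.
Concentrations: [B1] = 0.583 − 0.583X; [B2] = 1.75X.
K_c = [B2]^3 / ([B1]).
Equating to 1.19 (mol/L)^2: the physical root is X = 0.422.

X = 0.422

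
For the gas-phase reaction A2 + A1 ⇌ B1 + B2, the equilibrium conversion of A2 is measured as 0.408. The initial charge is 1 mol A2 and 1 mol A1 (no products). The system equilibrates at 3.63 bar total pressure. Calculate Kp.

Take 1 mol A2 as basis and let X be its fractional conversion, so ξ = X.
Species balance: n_A2 = 1 − X; n_A1 = 1 − X; n_B1 = X; n_B2 = X.
Since Δν = 0, n_T = 2 throughout.
At X = 0.408: n_A2 = 0.592, n_A1 = 0.592, n_B1 = 0.408, n_B2 = 0.408, n_T = 2.
p_i = (n_i/n_T)·P. Kp = p_B1 p_B2 / (p_A2 p_A1) = 0.475.

Kp = 0.475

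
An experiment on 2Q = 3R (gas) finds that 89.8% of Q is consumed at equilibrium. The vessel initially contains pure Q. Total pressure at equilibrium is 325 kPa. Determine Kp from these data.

Let X = conversion of Q (basis 1 mol Q); extent of reaction ξ = 0.5X.
Mole table: n_Q = 1 − X; n_R = 1.5X.
Total moles n_T = 1 + 0.5X.
At X = 0.898: n_Q = 0.102, n_R = 1.35, n_T = 1.45.
p_i = (n_i/n_T)·P. Kp = p_R^3 / (p_Q^2) = 5.27e+04 kPa.

Kp = 5.27e+04 kPa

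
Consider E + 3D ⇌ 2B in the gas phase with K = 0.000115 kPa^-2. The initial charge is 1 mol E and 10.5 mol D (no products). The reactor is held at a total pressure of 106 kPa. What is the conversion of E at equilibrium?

X = 0.720

Basis: 1 mol E initially; let X = conversion of E. Extent ξ = X.
Mole table: n_E = 1 − X; n_D = 10.5 − 3X; n_B = 2X.
Summing: n_T = 11.5 − 2X.
Mole fractions y_i = n_i/n_T; K = p_B^2 / (p_E p_D^3) with p_i = y_i·P.
Setting this equal to 0.000115 kPa^-2 and taking the physical root (0 < X < 1) gives X = 0.720.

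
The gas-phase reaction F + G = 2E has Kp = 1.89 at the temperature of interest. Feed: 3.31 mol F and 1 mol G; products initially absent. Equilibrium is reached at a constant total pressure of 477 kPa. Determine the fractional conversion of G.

X = 0.656

Let X = conversion of G (basis 1 mol G); extent of reaction ξ = X.
Moles: n_F = 3.31 − X; n_G = 1 − X; n_E = 2X.
n_T stays at 4.31 (no change in mole number).
With p_i = (n_i/n_T)P, Kp = p_E^2 / (p_F p_G).
Setting this equal to 1.89 and taking the physical root (0 < X < 1) gives X = 0.656.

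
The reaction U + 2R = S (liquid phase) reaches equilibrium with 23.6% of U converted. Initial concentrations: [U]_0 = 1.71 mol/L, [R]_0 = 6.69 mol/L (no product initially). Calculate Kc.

Kc = 0.00893 (mol/L)^-2

Let X = conversion of U.
Concentrations: [U] = 1.71 − 1.71X; [R] = 6.69 − 3.42X; [S] = 1.71X.
At X = 0.236: [U] = 1.31, [R] = 5.88, [S] = 0.404.
Kc = [S] / ([U] [R]^2) = 0.00893 (mol/L)^-2.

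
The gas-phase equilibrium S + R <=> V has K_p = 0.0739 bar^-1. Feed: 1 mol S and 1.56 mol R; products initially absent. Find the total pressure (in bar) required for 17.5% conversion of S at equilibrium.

Basis: 1 mol S initially; let X = conversion of S. Extent ξ = X.
Moles: n_S = 1 − X; n_R = 1.56 − X; n_V = X.
Summing: n_T = 2.56 − X.
K_p = p_V / (p_S p_R) with p_i = (n_i/n_T)·P.
At X = 0.175: the mole-fraction product g(X) = Π y_i^ν_i = 0.3653. Since K_p = g(X)·P^{-1}, P = (g/K_p)^(1/1) = (0.3653/0.0739)^(1/1) = 4.94 bar.

P = 4.94 bar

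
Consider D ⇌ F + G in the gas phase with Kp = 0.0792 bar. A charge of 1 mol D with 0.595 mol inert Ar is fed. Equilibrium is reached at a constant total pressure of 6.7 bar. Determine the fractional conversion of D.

X = 0.133

Let X = conversion of D (basis 1 mol D); extent of reaction ξ = X.
Species balance: n_D = 1 − X; n_F = X; n_G = X; n_I = 0.595 (inert).
Total moles n_T = 1.59 + X.
y_i = n_i/n_T, p_i = y_i·P. Kp = p_F p_G / (p_D).
Setting this equal to 0.0792 bar and taking the physical root (0 < X < 1) gives X = 0.133.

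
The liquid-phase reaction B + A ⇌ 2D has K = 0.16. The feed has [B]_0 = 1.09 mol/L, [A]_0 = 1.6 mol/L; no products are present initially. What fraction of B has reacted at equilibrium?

Let X = conversion of B; extent ξ = 1.09·X mol/L.
Concentrations: [B] = 1.09 − 1.09X; [A] = 1.6 − 1.09X; [D] = 2.18X.
K = [D]^2 / ([B] [A]).
Solving K = 0.16 for X ∈ (0,1): X = 0.201.

X = 0.201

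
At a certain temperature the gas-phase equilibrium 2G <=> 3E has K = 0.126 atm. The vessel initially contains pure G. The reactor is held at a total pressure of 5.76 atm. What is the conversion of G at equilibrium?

X = 0.169

Take 1 mol G as basis and let X be its fractional conversion, so ξ = 0.5X.
Moles: n_G = 1 − X; n_E = 1.5X.
n_T = Σnᵢ = 1 + 0.5X.
y_i = n_i/n_T, p_i = y_i·P. K = p_E^3 / (p_G^2).
This yields a degree-3 equation in X; solving on (0,1), X = 0.169.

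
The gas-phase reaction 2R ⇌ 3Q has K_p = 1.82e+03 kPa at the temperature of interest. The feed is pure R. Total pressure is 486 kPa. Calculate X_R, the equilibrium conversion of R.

X = 0.607

Let X = conversion of R (basis 1 mol R); extent of reaction ξ = 0.5X.
Species balance: n_R = 1 − X; n_Q = 1.5X.
Total moles n_T = 1 + 0.5X.
Mole fractions y_i = n_i/n_T; K_p = p_Q^3 / (p_R^2) with p_i = y_i·P.
Equating to 1.82e+03 kPa and solving on 0 < X < 1: X = 0.607.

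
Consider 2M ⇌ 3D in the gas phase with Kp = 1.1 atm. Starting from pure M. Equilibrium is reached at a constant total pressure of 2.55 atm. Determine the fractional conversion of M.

Basis: 1 mol M initially; let X = conversion of M. Extent ξ = 0.5X.
Mole table: n_M = 1 − X; n_D = 1.5X.
n_T = Σnᵢ = 1 + 0.5X.
Mole fractions y_i = n_i/n_T; Kp = p_D^3 / (p_M^2) with p_i = y_i·P.
Substituting and setting equal to 1.1 atm gives a polynomial in X; the root in (0,1) is X = 0.386.

X = 0.386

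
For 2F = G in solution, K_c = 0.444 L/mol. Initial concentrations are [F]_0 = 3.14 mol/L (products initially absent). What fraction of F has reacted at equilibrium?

X = 0.554

Let X = conversion of F; extent ξ = 3.14X/2 mol/L.
Concentrations: [F] = 3.14 − 3.14X; [G] = 1.57X.
K_c = [G] / ([F]^2).
This equals 0.444 at X = 0.554 (the root in 0 < X < 1).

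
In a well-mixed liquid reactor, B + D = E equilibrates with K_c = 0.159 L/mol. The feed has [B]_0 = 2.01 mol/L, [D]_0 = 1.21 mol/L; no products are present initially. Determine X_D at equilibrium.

X = 0.217

Let X = conversion of D; extent ξ = 1.21·X mol/L.
Concentrations: [B] = 2.01 − 1.21X; [D] = 1.21 − 1.21X; [E] = 1.21X.
K_c = [E] / ([B] [D]).
This equals 0.159 at X = 0.217 (the root in 0 < X < 1).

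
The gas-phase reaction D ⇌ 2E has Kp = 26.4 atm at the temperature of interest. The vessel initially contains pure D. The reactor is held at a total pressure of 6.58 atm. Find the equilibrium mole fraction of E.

Take 1 mol D as basis and let X be its fractional conversion, so ξ = X.
At extent ξ: n_D = 1 − X; n_E = 2X.
Summing: n_T = 1 + X.
y_i = n_i/n_T, p_i = y_i·P. Kp = p_E^2 / (p_D).
Substituting and setting equal to 26.4 atm gives a polynomial in X; the root in (0,1) is X = 0.708.
Then n_E = 1.42, n_T = 1.71, so y_E = 0.829.

y_E = 0.829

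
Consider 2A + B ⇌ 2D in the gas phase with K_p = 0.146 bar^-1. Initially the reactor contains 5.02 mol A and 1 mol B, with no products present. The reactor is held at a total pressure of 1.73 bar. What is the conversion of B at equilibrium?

Take 1 mol B as basis and let X be its fractional conversion, so ξ = X.
Mole table: n_A = 5.02 − 2X; n_B = 1 − X; n_D = 2X.
Summing: n_T = 6.02 − X.
With p_i = (n_i/n_T)P, K_p = p_D^2 / (p_A^2 p_B).
This yields a degree-3 equation in X; solving on (0,1), X = 0.362.

X = 0.362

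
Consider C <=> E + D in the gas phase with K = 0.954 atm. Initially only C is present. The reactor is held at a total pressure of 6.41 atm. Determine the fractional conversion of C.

Basis: 1 mol C initially; let X = conversion of C. Extent ξ = X.
At extent ξ: n_C = 1 − X; n_E = X; n_D = X.
n_T = Σnᵢ = 1 + X.
With p_i = (n_i/n_T)P, K = p_E p_D / (p_C).
This yields a degree-2 equation in X; solving on (0,1), X = 0.360.

X = 0.360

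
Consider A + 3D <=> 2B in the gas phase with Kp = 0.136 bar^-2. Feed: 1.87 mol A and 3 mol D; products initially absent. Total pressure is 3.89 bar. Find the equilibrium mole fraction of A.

Take 3 mol D as basis and let X be its fractional conversion, so ξ = X.
Mole table: n_A = 1.87 − X; n_D = 3 − 3X; n_B = 2X.
Total moles n_T = 4.87 − 2X.
With p_i = (n_i/n_T)P, Kp = p_B^2 / (p_A p_D^3).
Substituting and setting equal to 0.136 bar^-2 gives a polynomial in X; the root in (0,1) is X = 0.453.
Then n_A = 1.42, n_T = 3.96, so y_A = 0.357.

y_A = 0.357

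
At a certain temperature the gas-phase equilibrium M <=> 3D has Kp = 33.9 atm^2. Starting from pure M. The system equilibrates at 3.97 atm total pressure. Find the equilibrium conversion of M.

Basis: 1 mol M initially; let X = conversion of M. Extent ξ = X.
Moles: n_M = 1 − X; n_D = 3X.
Summing: n_T = 1 + 2X.
Mole fractions y_i = n_i/n_T; Kp = p_D^3 / (p_M) with p_i = y_i·P.
Setting this equal to 33.9 atm^2 and taking the physical root (0 < X < 1) gives X = 0.541.

X = 0.541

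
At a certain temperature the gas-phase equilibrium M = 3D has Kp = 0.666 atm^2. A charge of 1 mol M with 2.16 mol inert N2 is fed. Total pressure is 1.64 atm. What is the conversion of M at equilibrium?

Let X = conversion of M (basis 1 mol M); extent of reaction ξ = X.
Mole table: n_M = 1 − X; n_D = 3X; n_I = 2.16 (inert).
Summing: n_T = 3.16 + 2X.
With p_i = (n_i/n_T)P, Kp = p_D^3 / (p_M).
Substituting and setting equal to 0.666 atm^2 gives a polynomial in X; the root in (0,1) is X = 0.438.

X = 0.438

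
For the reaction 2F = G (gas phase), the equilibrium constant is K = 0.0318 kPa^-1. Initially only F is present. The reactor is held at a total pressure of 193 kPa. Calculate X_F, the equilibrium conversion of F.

X = 0.802

Let X = conversion of F (basis 1 mol F); extent of reaction ξ = 0.5X.
Mole table: n_F = 1 − X; n_G = 0.5X.
Total moles n_T = 1 − 0.5X.
Mole fractions y_i = n_i/n_T; K = p_G / (p_F^2) with p_i = y_i·P.
This yields a degree-2 equation in X; solving on (0,1), X = 0.802.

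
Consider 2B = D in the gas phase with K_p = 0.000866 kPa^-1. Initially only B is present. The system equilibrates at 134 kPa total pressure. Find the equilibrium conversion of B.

X = 0.174

Take 1 mol B as basis and let X be its fractional conversion, so ξ = 0.5X.
Mole table: n_B = 1 − X; n_D = 0.5X.
n_T = Σnᵢ = 1 − 0.5X.
Mole fractions y_i = n_i/n_T; K_p = p_D / (p_B^2) with p_i = y_i·P.
This yields a degree-2 equation in X; solving on (0,1), X = 0.174.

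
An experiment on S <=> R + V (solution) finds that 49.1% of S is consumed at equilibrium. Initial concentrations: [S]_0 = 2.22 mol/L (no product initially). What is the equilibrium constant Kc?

Kc = 1.05 mol/L

Let X = conversion of S.
Concentrations: [S] = 2.22 − 2.22X; [R] = 2.22X; [V] = 2.22X.
At X = 0.491: [S] = 1.13, [R] = 1.09, [V] = 1.09.
Kc = [R] [V] / ([S]) = 1.05 mol/L.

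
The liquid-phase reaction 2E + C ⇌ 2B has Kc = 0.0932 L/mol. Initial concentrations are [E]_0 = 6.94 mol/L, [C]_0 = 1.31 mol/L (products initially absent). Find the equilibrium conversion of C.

X = 0.517

Let X = conversion of C; extent ξ = 1.31·X mol/L.
Concentrations: [E] = 6.94 − 2.62X; [C] = 1.31 − 1.31X; [B] = 2.62X.
Kc = [B]^2 / ([E]^2 [C]).
Equating to 0.0932 L/mol: the physical root is X = 0.517.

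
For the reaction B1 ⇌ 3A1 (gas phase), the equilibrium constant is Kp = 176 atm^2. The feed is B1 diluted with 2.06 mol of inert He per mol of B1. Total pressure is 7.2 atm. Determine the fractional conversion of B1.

Let X = conversion of B1 (basis 1 mol B1); extent of reaction ξ = X.
Moles: n_B1 = 1 − X; n_A1 = 3X; n_I = 2.06 (inert).
n_T = Σnᵢ = 3.06 + 2X.
y_i = n_i/n_T, p_i = y_i·P. Kp = p_A1^3 / (p_B1).
Substituting and setting equal to 176 atm^2 gives a polynomial in X; the root in (0,1) is X = 0.808.

X = 0.808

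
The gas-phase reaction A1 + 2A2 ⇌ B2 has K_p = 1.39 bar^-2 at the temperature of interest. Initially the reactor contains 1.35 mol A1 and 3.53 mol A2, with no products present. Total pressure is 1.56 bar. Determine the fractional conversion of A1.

X = 0.551

Let X = conversion of A1 (basis 1.35 mol A1); extent of reaction ξ = 1.35X.
Mole table: n_A1 = 1.35 − 1.35X; n_A2 = 3.53 − 2.7X; n_B2 = 1.35X.
Summing: n_T = 4.88 − 2.7X.
y_i = n_i/n_T, p_i = y_i·P. K_p = p_B2 / (p_A1 p_A2^2).
Setting this equal to 1.39 bar^-2 and taking the physical root (0 < X < 1) gives X = 0.551.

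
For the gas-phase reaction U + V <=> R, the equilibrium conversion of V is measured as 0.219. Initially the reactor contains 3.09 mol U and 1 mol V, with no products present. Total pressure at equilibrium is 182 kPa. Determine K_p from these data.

K_p = 0.00208 kPa^-1

Let X = conversion of V (basis 1 mol V); extent of reaction ξ = X.
Mole table: n_U = 3.09 − X; n_V = 1 − X; n_R = X.
n_T = Σnᵢ = 4.09 − X.
At X = 0.219: n_U = 2.87, n_V = 0.781, n_R = 0.219, n_T = 3.87.
p_i = (n_i/n_T)·P. K_p = p_R / (p_U p_V) = 0.00208 kPa^-1.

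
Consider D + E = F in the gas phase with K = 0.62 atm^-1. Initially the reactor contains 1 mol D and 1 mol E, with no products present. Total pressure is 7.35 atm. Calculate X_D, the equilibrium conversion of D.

Basis: 1 mol D initially; let X = conversion of D. Extent ξ = X.
Species balance: n_D = 1 − X; n_E = 1 − X; n_F = X.
n_T = Σnᵢ = 2 − X.
With p_i = (n_i/n_T)P, K = p_F / (p_D p_E).
Setting this equal to 0.62 atm^-1 and taking the physical root (0 < X < 1) gives X = 0.576.

X = 0.576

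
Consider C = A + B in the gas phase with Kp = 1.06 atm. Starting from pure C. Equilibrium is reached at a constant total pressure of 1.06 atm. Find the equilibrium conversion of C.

X = 0.707

Basis: 1 mol C initially; let X = conversion of C. Extent ξ = X.
Mole table: n_C = 1 − X; n_A = X; n_B = X.
Total moles n_T = 1 + X.
y_i = n_i/n_T, p_i = y_i·P. Kp = p_A p_B / (p_C).
Equating to 1.06 atm and solving on 0 < X < 1: X = 0.707.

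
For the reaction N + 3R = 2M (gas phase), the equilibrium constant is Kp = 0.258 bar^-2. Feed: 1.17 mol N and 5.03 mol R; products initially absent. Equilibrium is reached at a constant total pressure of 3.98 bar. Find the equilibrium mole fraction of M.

Let X = conversion of N (basis 1.17 mol N); extent of reaction ξ = 1.17X.
At extent ξ: n_N = 1.17 − 1.17X; n_R = 5.03 − 3.51X; n_M = 2.34X.
n_T = Σnᵢ = 6.2 − 2.34X.
With p_i = (n_i/n_T)P, Kp = p_M^2 / (p_N p_R^3).
Setting this equal to 0.258 bar^-2 and taking the physical root (0 < X < 1) gives X = 0.606.
Then n_M = 1.42, n_T = 4.78, so y_M = 0.297.

y_M = 0.297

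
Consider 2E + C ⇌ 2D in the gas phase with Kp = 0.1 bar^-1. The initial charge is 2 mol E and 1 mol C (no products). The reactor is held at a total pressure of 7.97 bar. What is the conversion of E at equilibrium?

X = 0.311

Basis: 2 mol E initially; let X = conversion of E. Extent ξ = X.
Species balance: n_E = 2 − 2X; n_C = 1 − X; n_D = 2X.
Summing: n_T = 3 − X.
With p_i = (n_i/n_T)P, Kp = p_D^2 / (p_E^2 p_C).
Equating to 0.1 bar^-1 and solving on 0 < X < 1: X = 0.311.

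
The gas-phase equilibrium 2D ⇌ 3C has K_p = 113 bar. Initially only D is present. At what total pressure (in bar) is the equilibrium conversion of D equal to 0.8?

Take 1 mol D as basis and let X be its fractional conversion, so ξ = 0.5X.
Moles: n_D = 1 − X; n_C = 1.5X.
Summing: n_T = 1 + 0.5X.
K_p = p_C^3 / (p_D^2) with p_i = (n_i/n_T)·P.
At X = 0.8: the mole-fraction product g(X) = Π y_i^ν_i = 30.86. Since K_p = g(X)·P^{1}, P = (K_p/g)^(1/1) = (113/30.86)^(1/1) = 3.66 bar.

P = 3.66 bar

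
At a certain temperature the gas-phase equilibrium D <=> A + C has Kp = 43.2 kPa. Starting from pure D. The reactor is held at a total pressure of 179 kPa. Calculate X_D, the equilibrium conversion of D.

Basis: 1 mol D initially; let X = conversion of D. Extent ξ = X.
Moles: n_D = 1 − X; n_A = X; n_C = X.
n_T = Σnᵢ = 1 + X.
y_i = n_i/n_T, p_i = y_i·P. Kp = p_A p_C / (p_D).
Substituting and setting equal to 43.2 kPa gives a polynomial in X; the root in (0,1) is X = 0.441.

X = 0.441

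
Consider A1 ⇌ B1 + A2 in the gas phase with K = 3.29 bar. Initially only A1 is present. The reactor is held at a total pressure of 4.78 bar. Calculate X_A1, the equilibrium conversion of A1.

Basis: 1 mol A1 initially; let X = conversion of A1. Extent ξ = X.
Species balance: n_A1 = 1 − X; n_B1 = X; n_A2 = X.
n_T = Σnᵢ = 1 + X.
With p_i = (n_i/n_T)P, K = p_B1 p_A2 / (p_A1).
Equating to 3.29 bar and solving on 0 < X < 1: X = 0.639.

X = 0.639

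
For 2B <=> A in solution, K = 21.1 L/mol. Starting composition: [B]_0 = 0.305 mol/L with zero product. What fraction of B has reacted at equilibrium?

X = 0.757

Let X = conversion of B; extent ξ = 0.305X/2 mol/L.
Concentrations: [B] = 0.305 − 0.305X; [A] = 0.152X.
K = [A] / ([B]^2).
Equating to 21.1 L/mol: the physical root is X = 0.757.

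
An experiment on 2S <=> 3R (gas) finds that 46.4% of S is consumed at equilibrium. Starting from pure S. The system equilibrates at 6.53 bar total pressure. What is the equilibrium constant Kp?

Kp = 6.22 bar

Basis: 1 mol S initially; let X = conversion of S. Extent ξ = 0.5X.
Species balance: n_S = 1 − X; n_R = 1.5X.
Total moles n_T = 1 + 0.5X.
At X = 0.464: n_S = 0.536, n_R = 0.696, n_T = 1.23.
p_i = (n_i/n_T)·P. Kp = p_R^3 / (p_S^2) = 6.22 bar.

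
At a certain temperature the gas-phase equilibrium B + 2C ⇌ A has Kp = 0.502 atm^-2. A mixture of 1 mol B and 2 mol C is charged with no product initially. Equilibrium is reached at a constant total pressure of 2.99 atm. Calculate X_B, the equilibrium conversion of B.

Let X = conversion of B (basis 1 mol B); extent of reaction ξ = X.
Species balance: n_B = 1 − X; n_C = 2 − 2X; n_A = X.
Summing: n_T = 3 − 2X.
With p_i = (n_i/n_T)P, Kp = p_A / (p_B p_C^2).
Equating to 0.502 atm^-2 and solving on 0 < X < 1: X = 0.519.

X = 0.519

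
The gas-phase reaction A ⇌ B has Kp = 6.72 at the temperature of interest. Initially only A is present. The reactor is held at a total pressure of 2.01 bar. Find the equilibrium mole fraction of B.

y_B = 0.870

Let X = conversion of A (basis 1 mol A); extent of reaction ξ = X.
Moles: n_A = 1 − X; n_B = X.
n_T stays at 1 (no change in mole number).
With p_i = (n_i/n_T)P, Kp = p_B / (p_A).
This yields a degree-1 equation in X; solving on (0,1), X = 0.870.
Then n_B = 0.87, n_T = 1, so y_B = 0.870.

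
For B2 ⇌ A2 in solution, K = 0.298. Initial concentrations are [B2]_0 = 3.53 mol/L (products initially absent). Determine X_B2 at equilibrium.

X = 0.230

Let X = conversion of B2; extent ξ = 3.53·X mol/L.
Concentrations: [B2] = 3.53 − 3.53X; [A2] = 3.53X.
K = [A2] / ([B2]).
Setting equal to 0.298 and solving for X on (0,1) gives X = 0.230.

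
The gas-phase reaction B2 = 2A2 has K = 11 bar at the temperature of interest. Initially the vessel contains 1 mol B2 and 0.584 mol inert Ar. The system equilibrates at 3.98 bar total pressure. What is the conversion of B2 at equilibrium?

X = 0.694

Take 1 mol B2 as basis and let X be its fractional conversion, so ξ = X.
Mole table: n_B2 = 1 − X; n_A2 = 2X; n_I = 0.584 (inert).
Total moles n_T = 1.58 + X.
With p_i = (n_i/n_T)P, K = p_A2^2 / (p_B2).
Substituting and setting equal to 11 bar gives a polynomial in X; the root in (0,1) is X = 0.694.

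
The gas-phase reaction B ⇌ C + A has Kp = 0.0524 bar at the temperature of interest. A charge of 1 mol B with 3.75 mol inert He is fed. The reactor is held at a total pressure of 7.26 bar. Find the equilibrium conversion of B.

X = 0.172

Take 1 mol B as basis and let X be its fractional conversion, so ξ = X.
Moles: n_B = 1 − X; n_C = X; n_A = X; n_I = 3.75 (inert).
n_T = Σnᵢ = 4.75 + X.
Mole fractions y_i = n_i/n_T; Kp = p_C p_A / (p_B) with p_i = y_i·P.
This yields a degree-2 equation in X; solving on (0,1), X = 0.172.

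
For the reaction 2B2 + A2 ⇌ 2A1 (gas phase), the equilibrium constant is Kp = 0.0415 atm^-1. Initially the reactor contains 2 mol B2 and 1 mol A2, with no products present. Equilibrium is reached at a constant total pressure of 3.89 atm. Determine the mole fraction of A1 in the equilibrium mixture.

y_A1 = 0.126

Take 2 mol B2 as basis and let X be its fractional conversion, so ξ = X.
Mole table: n_B2 = 2 − 2X; n_A2 = 1 − X; n_A1 = 2X.
Total moles n_T = 3 − X.
With p_i = (n_i/n_T)P, Kp = p_A1^2 / (p_B2^2 p_A2).
Substituting and setting equal to 0.0415 atm^-1 gives a polynomial in X; the root in (0,1) is X = 0.178.
Then n_A1 = 0.356, n_T = 2.82, so y_A1 = 0.126.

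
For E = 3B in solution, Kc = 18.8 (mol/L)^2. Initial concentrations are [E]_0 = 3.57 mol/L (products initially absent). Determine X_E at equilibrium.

Let X = conversion of E; extent ξ = 3.57·X mol/L.
Concentrations: [E] = 3.57 − 3.57X; [B] = 10.7X.
Kc = [B]^3 / ([E]).
Solving Kc = 18.8 for X ∈ (0,1): X = 0.332.

X = 0.332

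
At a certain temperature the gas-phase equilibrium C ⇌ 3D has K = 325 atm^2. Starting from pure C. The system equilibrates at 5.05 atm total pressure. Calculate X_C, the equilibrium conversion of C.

X = 0.829

Let X = conversion of C (basis 1 mol C); extent of reaction ξ = X.
Mole table: n_C = 1 − X; n_D = 3X.
Summing: n_T = 1 + 2X.
With p_i = (n_i/n_T)P, K = p_D^3 / (p_C).
Setting this equal to 325 atm^2 and taking the physical root (0 < X < 1) gives X = 0.829.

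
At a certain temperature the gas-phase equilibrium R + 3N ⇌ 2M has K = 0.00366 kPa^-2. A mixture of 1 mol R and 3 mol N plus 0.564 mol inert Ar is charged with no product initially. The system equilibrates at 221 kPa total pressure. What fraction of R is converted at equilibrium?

X = 0.743

Take 1 mol R as basis and let X be its fractional conversion, so ξ = X.
Species balance: n_R = 1 − X; n_N = 3 − 3X; n_M = 2X; n_I = 0.564 (inert).
Total moles n_T = 4.56 − 2X.
Mole fractions y_i = n_i/n_T; K = p_M^2 / (p_R p_N^3) with p_i = y_i·P.
This yields a degree-4 equation in X; solving on (0,1), X = 0.743.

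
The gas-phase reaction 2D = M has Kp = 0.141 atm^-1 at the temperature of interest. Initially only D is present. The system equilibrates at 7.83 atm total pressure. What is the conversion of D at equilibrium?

X = 0.570

Basis: 1 mol D initially; let X = conversion of D. Extent ξ = 0.5X.
At extent ξ: n_D = 1 − X; n_M = 0.5X.
n_T = Σnᵢ = 1 − 0.5X.
Mole fractions y_i = n_i/n_T; Kp = p_M / (p_D^2) with p_i = y_i·P.
Equating to 0.141 atm^-1 and solving on 0 < X < 1: X = 0.570.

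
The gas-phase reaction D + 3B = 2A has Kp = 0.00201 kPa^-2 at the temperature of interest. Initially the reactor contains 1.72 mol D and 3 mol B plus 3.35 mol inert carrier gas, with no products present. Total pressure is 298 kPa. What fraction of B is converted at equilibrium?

X = 0.731

Basis: 3 mol B initially; let X = conversion of B. Extent ξ = X.
Species balance: n_D = 1.72 − X; n_B = 3 − 3X; n_A = 2X; n_I = 3.35 (inert).
n_T = Σnᵢ = 8.07 − 2X.
Mole fractions y_i = n_i/n_T; Kp = p_A^2 / (p_D p_B^3) with p_i = y_i·P.
Equating to 0.00201 kPa^-2 and solving on 0 < X < 1: X = 0.731.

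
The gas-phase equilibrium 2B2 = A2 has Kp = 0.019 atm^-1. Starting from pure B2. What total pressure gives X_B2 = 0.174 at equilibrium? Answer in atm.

P = 6.13 atm

Let X = conversion of B2 (basis 1 mol B2); extent of reaction ξ = 0.5X.
Species balance: n_B2 = 1 − X; n_A2 = 0.5X.
n_T = Σnᵢ = 1 − 0.5X.
Kp = p_A2 / (p_B2^2) with p_i = (n_i/n_T)·P.
At X = 0.174: the mole-fraction product g(X) = Π y_i^ν_i = 0.1164. Since Kp = g(X)·P^{-1}, P = (g/Kp)^(1/1) = (0.1164/0.019)^(1/1) = 6.13 atm.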